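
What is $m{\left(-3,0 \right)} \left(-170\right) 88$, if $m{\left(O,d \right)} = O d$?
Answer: $0$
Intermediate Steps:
$m{\left(-3,0 \right)} \left(-170\right) 88 = \left(-3\right) 0 \left(-170\right) 88 = 0 \left(-170\right) 88 = 0 \cdot 88 = 0$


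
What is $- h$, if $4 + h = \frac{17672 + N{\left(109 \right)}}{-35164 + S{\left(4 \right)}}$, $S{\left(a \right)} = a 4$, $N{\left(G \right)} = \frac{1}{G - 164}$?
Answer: $\frac{8704519}{1933140} \approx 4.5028$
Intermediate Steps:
$N{\left(G \right)} = \frac{1}{-164 + G}$
$S{\left(a \right)} = 4 a$
$h = - \frac{8704519}{1933140}$ ($h = -4 + \frac{17672 + \frac{1}{-164 + 109}}{-35164 + 4 \cdot 4} = -4 + \frac{17672 + \frac{1}{-55}}{-35164 + 16} = -4 + \frac{17672 - \frac{1}{55}}{-35148} = -4 + \frac{971959}{55} \left(- \frac{1}{35148}\right) = -4 - \frac{971959}{1933140} = - \frac{8704519}{1933140} \approx -4.5028$)
$- h = \left(-1\right) \left(- \frac{8704519}{1933140}\right) = \frac{8704519}{1933140}$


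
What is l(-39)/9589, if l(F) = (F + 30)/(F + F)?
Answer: 3/249314 ≈ 1.2033e-5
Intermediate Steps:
l(F) = (30 + F)/(2*F) (l(F) = (30 + F)/((2*F)) = (30 + F)*(1/(2*F)) = (30 + F)/(2*F))
l(-39)/9589 = ((½)*(30 - 39)/(-39))/9589 = ((½)*(-1/39)*(-9))*(1/9589) = (3/26)*(1/9589) = 3/249314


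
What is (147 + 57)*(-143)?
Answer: -29172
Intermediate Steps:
(147 + 57)*(-143) = 204*(-143) = -29172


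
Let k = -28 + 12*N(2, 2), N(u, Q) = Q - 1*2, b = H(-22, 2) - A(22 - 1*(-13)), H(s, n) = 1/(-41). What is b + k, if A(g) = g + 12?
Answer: -3076/41 ≈ -75.024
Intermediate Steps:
H(s, n) = -1/41
A(g) = 12 + g
b = -1928/41 (b = -1/41 - (12 + (22 - 1*(-13))) = -1/41 - (12 + (22 + 13)) = -1/41 - (12 + 35) = -1/41 - 1*47 = -1/41 - 47 = -1928/41 ≈ -47.024)
N(u, Q) = -2 + Q (N(u, Q) = Q - 2 = -2 + Q)
k = -28 (k = -28 + 12*(-2 + 2) = -28 + 12*0 = -28 + 0 = -28)
b + k = -1928/41 - 28 = -3076/41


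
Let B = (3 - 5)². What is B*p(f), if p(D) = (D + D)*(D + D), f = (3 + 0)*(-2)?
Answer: 576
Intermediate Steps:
f = -6 (f = 3*(-2) = -6)
p(D) = 4*D² (p(D) = (2*D)*(2*D) = 4*D²)
B = 4 (B = (-2)² = 4)
B*p(f) = 4*(4*(-6)²) = 4*(4*36) = 4*144 = 576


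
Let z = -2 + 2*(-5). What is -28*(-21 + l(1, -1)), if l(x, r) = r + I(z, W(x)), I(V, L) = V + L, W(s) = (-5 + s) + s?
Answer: 1036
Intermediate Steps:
z = -12 (z = -2 - 10 = -12)
W(s) = -5 + 2*s
I(V, L) = L + V
l(x, r) = -17 + r + 2*x (l(x, r) = r + ((-5 + 2*x) - 12) = r + (-17 + 2*x) = -17 + r + 2*x)
-28*(-21 + l(1, -1)) = -28*(-21 + (-17 - 1 + 2*1)) = -28*(-21 + (-17 - 1 + 2)) = -28*(-21 - 16) = -28*(-37) = 1036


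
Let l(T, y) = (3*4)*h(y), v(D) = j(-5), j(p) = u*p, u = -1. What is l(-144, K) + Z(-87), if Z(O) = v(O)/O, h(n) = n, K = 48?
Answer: 50107/87 ≈ 575.94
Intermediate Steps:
j(p) = -p
v(D) = 5 (v(D) = -1*(-5) = 5)
l(T, y) = 12*y (l(T, y) = (3*4)*y = 12*y)
Z(O) = 5/O
l(-144, K) + Z(-87) = 12*48 + 5/(-87) = 576 + 5*(-1/87) = 576 - 5/87 = 50107/87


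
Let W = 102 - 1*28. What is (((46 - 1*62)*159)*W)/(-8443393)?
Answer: 188256/8443393 ≈ 0.022296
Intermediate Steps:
W = 74 (W = 102 - 28 = 74)
(((46 - 1*62)*159)*W)/(-8443393) = (((46 - 1*62)*159)*74)/(-8443393) = (((46 - 62)*159)*74)*(-1/8443393) = (-16*159*74)*(-1/8443393) = -2544*74*(-1/8443393) = -188256*(-1/8443393) = 188256/8443393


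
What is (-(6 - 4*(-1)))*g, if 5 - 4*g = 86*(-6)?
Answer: -2605/2 ≈ -1302.5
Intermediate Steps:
g = 521/4 (g = 5/4 - 43*(-6)/2 = 5/4 - ¼*(-516) = 5/4 + 129 = 521/4 ≈ 130.25)
(-(6 - 4*(-1)))*g = -(6 - 4*(-1))*(521/4) = -(6 + 4)*(521/4) = -1*10*(521/4) = -10*521/4 = -2605/2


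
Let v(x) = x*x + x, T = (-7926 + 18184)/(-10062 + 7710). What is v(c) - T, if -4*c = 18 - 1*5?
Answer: 27457/2352 ≈ 11.674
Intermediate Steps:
T = -5129/1176 (T = 10258/(-2352) = 10258*(-1/2352) = -5129/1176 ≈ -4.3614)
c = -13/4 (c = -(18 - 1*5)/4 = -(18 - 5)/4 = -1/4*13 = -13/4 ≈ -3.2500)
v(x) = x + x**2 (v(x) = x**2 + x = x + x**2)
v(c) - T = -13*(1 - 13/4)/4 - 1*(-5129/1176) = -13/4*(-9/4) + 5129/1176 = 117/16 + 5129/1176 = 27457/2352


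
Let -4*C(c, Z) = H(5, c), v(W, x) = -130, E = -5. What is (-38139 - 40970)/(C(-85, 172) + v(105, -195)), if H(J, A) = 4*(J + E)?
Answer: 79109/130 ≈ 608.53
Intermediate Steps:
H(J, A) = -20 + 4*J (H(J, A) = 4*(J - 5) = 4*(-5 + J) = -20 + 4*J)
C(c, Z) = 0 (C(c, Z) = -(-20 + 4*5)/4 = -(-20 + 20)/4 = -¼*0 = 0)
(-38139 - 40970)/(C(-85, 172) + v(105, -195)) = (-38139 - 40970)/(0 - 130) = -79109/(-130) = -79109*(-1/130) = 79109/130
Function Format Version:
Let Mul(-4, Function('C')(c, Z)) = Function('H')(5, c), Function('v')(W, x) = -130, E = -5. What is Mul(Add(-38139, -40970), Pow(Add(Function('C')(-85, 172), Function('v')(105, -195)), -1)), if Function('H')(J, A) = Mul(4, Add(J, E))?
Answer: Rational(79109, 130) ≈ 608.53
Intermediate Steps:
Function('H')(J, A) = Add(-20, Mul(4, J)) (Function('H')(J, A) = Mul(4, Add(J, -5)) = Mul(4, Add(-5, J)) = Add(-20, Mul(4, J)))
Function('C')(c, Z) = 0 (Function('C')(c, Z) = Mul(Rational(-1, 4), Add(-20, Mul(4, 5))) = Mul(Rational(-1, 4), Add(-20, 20)) = Mul(Rational(-1, 4), 0) = 0)
Mul(Add(-38139, -40970), Pow(Add(Function('C')(-85, 172), Function('v')(105, -195)), -1)) = Mul(Add(-38139, -40970), Pow(Add(0, -130), -1)) = Mul(-79109, Pow(-130, -1)) = Mul(-79109, Rational(-1, 130)) = Rational(79109, 130)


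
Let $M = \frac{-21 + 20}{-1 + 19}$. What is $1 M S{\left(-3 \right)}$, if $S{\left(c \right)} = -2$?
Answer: $\frac{1}{9} \approx 0.11111$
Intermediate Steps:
$M = - \frac{1}{18} \approx -0.055556$
$1 M S{\left(-3 \right)} = 1 \left(- \frac{1}{18}\right) \left(-2\right) = \left(- \frac{1}{18}\right) \left(-2\right) = \frac{1}{9}$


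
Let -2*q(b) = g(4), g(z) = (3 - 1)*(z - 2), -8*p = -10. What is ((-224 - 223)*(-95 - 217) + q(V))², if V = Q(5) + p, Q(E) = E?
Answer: 19449649444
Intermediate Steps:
p = 5/4 (p = -⅛*(-10) = 5/4 ≈ 1.2500)
V = 25/4 (V = 5 + 5/4 = 25/4 ≈ 6.2500)
g(z) = -4 + 2*z (g(z) = 2*(-2 + z) = -4 + 2*z)
q(b) = -2 (q(b) = -(-4 + 2*4)/2 = -(-4 + 8)/2 = -½*4 = -2)
((-224 - 223)*(-95 - 217) + q(V))² = ((-224 - 223)*(-95 - 217) - 2)² = (-447*(-312) - 2)² = (139464 - 2)² = 139462² = 19449649444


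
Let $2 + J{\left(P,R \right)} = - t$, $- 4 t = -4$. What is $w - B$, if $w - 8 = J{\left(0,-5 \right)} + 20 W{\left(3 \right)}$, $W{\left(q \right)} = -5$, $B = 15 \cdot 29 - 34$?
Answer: $-496$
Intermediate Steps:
$t = 1$ ($t = \left(- \frac{1}{4}\right) \left(-4\right) = 1$)
$J{\left(P,R \right)} = -3$ ($J{\left(P,R \right)} = -2 - 1 = -3$)
$B = 401$ ($B = 435 - 34 = 401$)
$w = -95$ ($w = 8 + \left(-3 + 20 \left(-5\right)\right) = 8 - 103 = -95$)
$w - B = -95 - 401 = -496$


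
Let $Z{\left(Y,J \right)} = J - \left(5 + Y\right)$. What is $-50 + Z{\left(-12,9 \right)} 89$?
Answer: $1374$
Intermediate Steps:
$Z{\left(Y,J \right)} = -5 + J - Y$
$-50 + Z{\left(-12,9 \right)} 89 = -50 + \left(-5 + 9 - -12\right) 89 = -50 + \left(-5 + 9 + 12\right) 89 = -50 + 16 \cdot 89 = -50 + 1424 = 1374$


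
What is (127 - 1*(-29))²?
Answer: 24336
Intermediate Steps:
(127 - 1*(-29))² = (127 + 29)² = 156² = 24336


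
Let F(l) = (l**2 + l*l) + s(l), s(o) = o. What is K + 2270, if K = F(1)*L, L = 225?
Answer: 2945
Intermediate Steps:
F(l) = l + 2*l**2 (F(l) = (l**2 + l*l) + l = (l**2 + l**2) + l = 2*l**2 + l = l + 2*l**2)
K = 675 (K = (1*(1 + 2*1))*225 = (1*(1 + 2))*225 = (1*3)*225 = 3*225 = 675)
K + 2270 = 675 + 2270 = 2945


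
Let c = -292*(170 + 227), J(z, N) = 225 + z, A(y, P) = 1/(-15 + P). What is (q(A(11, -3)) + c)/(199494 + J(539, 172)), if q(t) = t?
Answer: -2086633/3604644 ≈ -0.57887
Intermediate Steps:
c = -115924 (c = -292*397 = -115924)
(q(A(11, -3)) + c)/(199494 + J(539, 172)) = (1/(-15 - 3) - 115924)/(199494 + (225 + 539)) = (1/(-18) - 115924)/(199494 + 764) = (-1/18 - 115924)/200258 = -2086633/18*1/200258 = -2086633/3604644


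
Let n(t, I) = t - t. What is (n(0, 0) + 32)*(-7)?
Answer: -224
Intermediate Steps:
n(t, I) = 0
(n(0, 0) + 32)*(-7) = (0 + 32)*(-7) = 32*(-7) = -224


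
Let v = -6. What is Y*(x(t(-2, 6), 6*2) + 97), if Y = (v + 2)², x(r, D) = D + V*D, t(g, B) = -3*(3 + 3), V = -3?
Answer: 1168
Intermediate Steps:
t(g, B) = -18 (t(g, B) = -3*6 = -18)
x(r, D) = -2*D (x(r, D) = D - 3*D = -2*D)
Y = 16 (Y = (-6 + 2)² = (-4)² = 16)
Y*(x(t(-2, 6), 6*2) + 97) = 16*(-12*2 + 97) = 16*(-2*12 + 97) = 16*(-24 + 97) = 16*73 = 1168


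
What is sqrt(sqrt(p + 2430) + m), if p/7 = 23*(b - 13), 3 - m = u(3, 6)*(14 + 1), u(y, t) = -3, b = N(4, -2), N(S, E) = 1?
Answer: sqrt(48 + sqrt(498)) ≈ 8.3855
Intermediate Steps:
b = 1
m = 48 (m = 3 - (-3)*(14 + 1) = 3 - (-3)*15 = 3 - 1*(-45) = 3 + 45 = 48)
p = -1932 (p = 7*(23*(1 - 13)) = 7*(23*(-12)) = 7*(-276) = -1932)
sqrt(sqrt(p + 2430) + m) = sqrt(sqrt(-1932 + 2430) + 48) = sqrt(sqrt(498) + 48) = sqrt(48 + sqrt(498))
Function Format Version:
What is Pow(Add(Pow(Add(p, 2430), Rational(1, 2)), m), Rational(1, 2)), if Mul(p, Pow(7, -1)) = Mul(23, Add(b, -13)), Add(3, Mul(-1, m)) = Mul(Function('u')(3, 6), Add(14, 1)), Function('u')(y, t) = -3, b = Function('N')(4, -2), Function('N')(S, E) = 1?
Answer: Pow(Add(48, Pow(498, Rational(1, 2))), Rational(1, 2)) ≈ 8.3855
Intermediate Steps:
b = 1
m = 48 (m = Add(3, Mul(-1, Mul(-3, Add(14, 1)))) = Add(3, Mul(-1, Mul(-3, 15))) = Add(3, Mul(-1, -45)) = Add(3, 45) = 48)
p = -1932 (p = Mul(7, Mul(23, Add(1, -13))) = Mul(7, Mul(23, -12)) = Mul(7, -276) = -1932)
Pow(Add(Pow(Add(p, 2430), Rational(1, 2)), m), Rational(1, 2)) = Pow(Add(Pow(Add(-1932, 2430), Rational(1, 2)), 48), Rational(1, 2)) = Pow(Add(Pow(498, Rational(1, 2)), 48), Rational(1, 2)) = Pow(Add(48, Pow(498, Rational(1, 2))), Rational(1, 2))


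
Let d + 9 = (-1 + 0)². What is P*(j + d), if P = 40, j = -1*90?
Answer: -3920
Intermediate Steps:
d = -8 (d = -9 + (-1 + 0)² = -9 + (-1)² = -9 + 1 = -8)
j = -90
P*(j + d) = 40*(-90 - 8) = 40*(-98) = -3920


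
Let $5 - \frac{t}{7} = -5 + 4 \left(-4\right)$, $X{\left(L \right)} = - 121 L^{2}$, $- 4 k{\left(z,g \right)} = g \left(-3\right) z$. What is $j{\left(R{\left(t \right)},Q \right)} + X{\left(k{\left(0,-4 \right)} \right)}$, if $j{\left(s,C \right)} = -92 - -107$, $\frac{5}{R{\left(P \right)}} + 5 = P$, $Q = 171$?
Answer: $15$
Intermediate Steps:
$k{\left(z,g \right)} = \frac{3 g z}{4}$ ($k{\left(z,g \right)} = - \frac{g \left(-3\right) z}{4} = - \frac{- 3 g z}{4} = - \frac{\left(-3\right) g z}{4} = \frac{3 g z}{4}$)
$t = 182$ ($t = 35 - 7 \left(-5 + 4 \left(-4\right)\right) = 35 - 7 \left(-5 - 16\right) = 35 - -147 = 35 + 147 = 182$)
$R{\left(P \right)} = \frac{5}{-5 + P}$
$j{\left(s,C \right)} = 15$ ($j{\left(s,C \right)} = -92 + 107 = 15$)
$j{\left(R{\left(t \right)},Q \right)} + X{\left(k{\left(0,-4 \right)} \right)} = 15 - 121 \left(\frac{3}{4} \left(-4\right) 0\right)^{2} = 15 - 121 \cdot 0^{2} = 15 - 0 = 15 + 0 = 15$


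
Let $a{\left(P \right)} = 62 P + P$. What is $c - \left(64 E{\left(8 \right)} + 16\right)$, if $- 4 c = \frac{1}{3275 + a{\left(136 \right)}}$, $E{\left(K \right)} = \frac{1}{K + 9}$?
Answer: $- \frac{15917009}{805324} \approx -19.765$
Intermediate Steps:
$a{\left(P \right)} = 63 P$
$E{\left(K \right)} = \frac{1}{9 + K}$
$c = - \frac{1}{47372}$ ($c = - \frac{1}{4 \left(3275 + 63 \cdot 136\right)} = - \frac{1}{4 \left(3275 + 8568\right)} = - \frac{1}{4 \cdot 11843} = \left(- \frac{1}{4}\right) \frac{1}{11843} = - \frac{1}{47372} \approx -2.111 \cdot 10^{-5}$)
$c - \left(64 E{\left(8 \right)} + 16\right) = - \frac{1}{47372} - \left(\frac{64}{9 + 8} + 16\right) = - \frac{1}{47372} - \left(\frac{64}{17} + 16\right) = - \frac{1}{47372} - \frac{336}{17} = - \frac{15917009}{805324}$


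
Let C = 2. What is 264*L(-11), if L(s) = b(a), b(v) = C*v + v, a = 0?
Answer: 0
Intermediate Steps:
b(v) = 3*v (b(v) = 2*v + v = 3*v)
L(s) = 0 (L(s) = 3*0 = 0)
264*L(-11) = 264*0 = 0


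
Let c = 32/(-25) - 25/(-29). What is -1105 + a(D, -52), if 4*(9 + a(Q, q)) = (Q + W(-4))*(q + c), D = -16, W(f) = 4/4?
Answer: -532111/580 ≈ -917.43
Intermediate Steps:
W(f) = 1 (W(f) = 4*(¼) = 1)
c = -303/725 (c = 32*(-1/25) - 25*(-1/29) = -32/25 + 25/29 = -303/725 ≈ -0.41793)
a(Q, q) = -9 + (1 + Q)*(-303/725 + q)/4 (a(Q, q) = -9 + ((Q + 1)*(q - 303/725))/4 = -9 + ((1 + Q)*(-303/725 + q))/4 = -9 + (1 + Q)*(-303/725 + q)/4)
-1105 + a(D, -52) = -1105 + (-26403/2900 - 303/2900*(-16) + (¼)*(-52) + (¼)*(-16)*(-52)) = -1105 + (-26403/2900 + 1212/725 - 13 + 208) = -1105 + 108789/580 = -532111/580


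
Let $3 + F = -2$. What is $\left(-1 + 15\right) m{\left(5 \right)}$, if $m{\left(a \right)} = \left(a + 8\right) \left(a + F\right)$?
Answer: $0$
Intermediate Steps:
$F = -5$ ($F = -3 - 2 = -5$)
$m{\left(a \right)} = \left(-5 + a\right) \left(8 + a\right)$ ($m{\left(a \right)} = \left(a + 8\right) \left(a - 5\right) = \left(8 + a\right) \left(-5 + a\right) = \left(-5 + a\right) \left(8 + a\right)$)
$\left(-1 + 15\right) m{\left(5 \right)} = \left(-1 + 15\right) \left(-40 + 5^{2} + 3 \cdot 5\right) = 14 \left(-40 + 25 + 15\right) = 14 \cdot 0 = 0$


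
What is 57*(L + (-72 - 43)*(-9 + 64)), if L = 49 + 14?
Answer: -356934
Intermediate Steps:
L = 63
57*(L + (-72 - 43)*(-9 + 64)) = 57*(63 + (-72 - 43)*(-9 + 64)) = 57*(63 - 115*55) = 57*(63 - 6325) = 57*(-6262) = -356934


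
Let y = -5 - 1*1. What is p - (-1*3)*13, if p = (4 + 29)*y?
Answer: -159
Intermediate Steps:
y = -6 (y = -5 - 1 = -6)
p = -198 (p = (4 + 29)*(-6) = 33*(-6) = -198)
p - (-1*3)*13 = -198 - (-1*3)*13 = -198 - (-3)*13 = -198 - 1*(-39) = -198 + 39 = -159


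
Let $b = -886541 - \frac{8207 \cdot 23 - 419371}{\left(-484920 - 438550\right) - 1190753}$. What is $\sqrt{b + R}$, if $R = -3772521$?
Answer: $\frac{2 i \sqrt{578492303601549673}}{704741} \approx 2158.5 i$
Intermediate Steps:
$b = - \frac{624781867751}{704741}$ ($b = -886541 - \frac{188761 - 419371}{\left(-484920 - 438550\right) - 1190753} = -886541 - - \frac{230610}{-923470 - 1190753} = -886541 - - \frac{230610}{-2114223} = -886541 - \left(-230610\right) \left(- \frac{1}{2114223}\right) = -886541 - \frac{76870}{704741} = - \frac{624781867751}{704741} \approx -8.8654 \cdot 10^{5}$)
$\sqrt{b + R} = \sqrt{- \frac{624781867751}{704741} - 3772521} = \sqrt{- \frac{3283432089812}{704741}} = \frac{2 i \sqrt{578492303601549673}}{704741}$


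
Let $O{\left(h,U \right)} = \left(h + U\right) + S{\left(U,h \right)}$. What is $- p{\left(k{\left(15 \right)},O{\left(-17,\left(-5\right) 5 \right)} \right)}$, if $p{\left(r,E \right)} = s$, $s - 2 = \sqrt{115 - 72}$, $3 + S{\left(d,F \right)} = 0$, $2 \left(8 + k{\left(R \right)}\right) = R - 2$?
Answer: $-2 - \sqrt{43} \approx -8.5574$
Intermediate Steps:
$k{\left(R \right)} = -9 + \frac{R}{2}$ ($k{\left(R \right)} = -8 + \frac{R - 2}{2} = -8 + \frac{-2 + R}{2} = -8 + \left(-1 + \frac{R}{2}\right) = -9 + \frac{R}{2}$)
$S{\left(d,F \right)} = -3$ ($S{\left(d,F \right)} = -3 + 0 = -3$)
$O{\left(h,U \right)} = -3 + U + h$ ($O{\left(h,U \right)} = \left(h + U\right) - 3 = \left(U + h\right) - 3 = -3 + U + h$)
$s = 2 + \sqrt{43}$ ($s = 2 + \sqrt{115 - 72} = 2 + \sqrt{43} \approx 8.5574$)
$p{\left(r,E \right)} = 2 + \sqrt{43}$
$- p{\left(k{\left(15 \right)},O{\left(-17,\left(-5\right) 5 \right)} \right)} = - (2 + \sqrt{43}) = -2 - \sqrt{43}$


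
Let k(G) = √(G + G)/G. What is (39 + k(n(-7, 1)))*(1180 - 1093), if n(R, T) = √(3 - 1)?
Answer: 3393 + 87*2^(¼) ≈ 3496.5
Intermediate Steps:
n(R, T) = √2
k(G) = √2/√G (k(G) = √(2*G)/G = (√2*√G)/G = √2/√G)
(39 + k(n(-7, 1)))*(1180 - 1093) = (39 + √2/√(√2))*(1180 - 1093) = (39 + √2*(2^(¾)/2))*87 = (39 + 2^(¼))*87 = 3393 + 87*2^(¼)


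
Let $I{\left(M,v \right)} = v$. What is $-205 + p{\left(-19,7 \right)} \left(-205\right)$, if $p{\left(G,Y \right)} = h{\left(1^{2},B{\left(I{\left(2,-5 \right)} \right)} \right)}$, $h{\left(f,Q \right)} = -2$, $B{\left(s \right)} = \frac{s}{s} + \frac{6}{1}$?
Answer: $205$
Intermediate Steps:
$B{\left(s \right)} = 7$ ($B{\left(s \right)} = 1 + 6 \cdot 1 = 1 + 6 = 7$)
$p{\left(G,Y \right)} = -2$
$-205 + p{\left(-19,7 \right)} \left(-205\right) = -205 - -410 = -205 + 410 = 205$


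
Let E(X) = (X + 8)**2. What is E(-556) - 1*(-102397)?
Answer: 402701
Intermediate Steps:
E(X) = (8 + X)**2
E(-556) - 1*(-102397) = (8 - 556)**2 - 1*(-102397) = (-548)**2 + 102397 = 300304 + 102397 = 402701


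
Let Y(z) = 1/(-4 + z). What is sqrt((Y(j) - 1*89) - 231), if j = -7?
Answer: I*sqrt(38731)/11 ≈ 17.891*I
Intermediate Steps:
sqrt((Y(j) - 1*89) - 231) = sqrt((1/(-4 - 7) - 1*89) - 231) = sqrt((1/(-11) - 89) - 231) = sqrt((-1/11 - 89) - 231) = sqrt(-980/11 - 231) = sqrt(-3521/11) = I*sqrt(38731)/11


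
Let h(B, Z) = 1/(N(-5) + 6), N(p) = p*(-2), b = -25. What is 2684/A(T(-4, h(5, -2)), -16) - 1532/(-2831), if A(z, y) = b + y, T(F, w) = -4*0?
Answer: -7535592/116071 ≈ -64.922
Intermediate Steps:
N(p) = -2*p
h(B, Z) = 1/16 (h(B, Z) = 1/(-2*(-5) + 6) = 1/(10 + 6) = 1/16)
T(F, w) = 0
A(z, y) = -25 + y
2684/A(T(-4, h(5, -2)), -16) - 1532/(-2831) = 2684/(-25 - 16) - 1532/(-2831) = 2684/(-41) - 1532*(-1/2831) = 2684*(-1/41) + 1532/2831 = -2684/41 + 1532/2831 = -7535592/116071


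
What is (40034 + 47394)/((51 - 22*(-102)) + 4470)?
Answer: 7948/615 ≈ 12.924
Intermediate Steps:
(40034 + 47394)/((51 - 22*(-102)) + 4470) = 87428/((51 + 2244) + 4470) = 87428/(2295 + 4470) = 87428/6765 = 87428*(1/6765) = 7948/615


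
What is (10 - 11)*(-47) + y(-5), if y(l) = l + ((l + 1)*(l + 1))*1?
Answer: 58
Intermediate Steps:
y(l) = l + (1 + l)² (y(l) = l + ((1 + l)*(1 + l))*1 = l + (1 + l)²*1 = l + (1 + l)²)
(10 - 11)*(-47) + y(-5) = (10 - 11)*(-47) + (-5 + (1 - 5)²) = -1*(-47) + (-5 + (-4)²) = 47 + (-5 + 16) = 47 + 11 = 58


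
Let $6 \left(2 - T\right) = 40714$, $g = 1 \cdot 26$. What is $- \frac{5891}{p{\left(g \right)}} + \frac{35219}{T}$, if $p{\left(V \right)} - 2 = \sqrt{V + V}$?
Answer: $\frac{117351973}{488424} - \frac{5891 \sqrt{13}}{24} \approx -644.75$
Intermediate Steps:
$g = 26$
$T = - \frac{20351}{3}$ ($T = 2 - \frac{20357}{3} = - \frac{20351}{3} \approx -6783.7$)
$p{\left(V \right)} = 2 + \sqrt{2} \sqrt{V}$ ($p{\left(V \right)} = 2 + \sqrt{V + V} = 2 + \sqrt{2 V} = 2 + \sqrt{2} \sqrt{V}$)
$- \frac{5891}{p{\left(g \right)}} + \frac{35219}{T} = - \frac{5891}{2 + \sqrt{2} \sqrt{26}} + \frac{35219}{- \frac{20351}{3}} = - \frac{5891}{2 + 2 \sqrt{13}} + 35219 \left(- \frac{3}{20351}\right) = - \frac{5891}{2 + 2 \sqrt{13}} - \frac{105657}{20351} = - \frac{105657}{20351} - \frac{5891}{2 + 2 \sqrt{13}}$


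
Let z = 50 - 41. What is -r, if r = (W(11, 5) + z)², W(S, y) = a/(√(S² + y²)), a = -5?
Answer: -11851/146 + 45*√146/73 ≈ -73.723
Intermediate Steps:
z = 9
W(S, y) = -5/√(S² + y²)
r = (9 - 5*√146/146)² (r = (-5/√(11² + 5²) + 9)² = (-5/√(121 + 25) + 9)² = (-5*√146/146 + 9)² = (9 - 5*√146/146)² ≈ 73.723)
-r = -(11851/146 - 45*√146/73) = -11851/146 + 45*√146/73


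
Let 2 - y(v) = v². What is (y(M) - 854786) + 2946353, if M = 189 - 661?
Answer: 1868785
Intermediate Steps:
M = -472
y(v) = 2 - v²
(y(M) - 854786) + 2946353 = ((2 - 1*(-472)²) - 854786) + 2946353 = ((2 - 1*222784) - 854786) + 2946353 = ((2 - 222784) - 854786) + 2946353 = (-222782 - 854786) + 2946353 = -1077568 + 2946353 = 1868785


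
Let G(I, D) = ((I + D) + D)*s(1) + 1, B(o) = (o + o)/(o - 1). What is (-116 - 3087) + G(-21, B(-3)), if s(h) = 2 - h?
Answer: -3220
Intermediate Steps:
B(o) = 2*o/(-1 + o) (B(o) = (2*o)/(-1 + o) = 2*o/(-1 + o))
G(I, D) = 1 + I + 2*D (G(I, D) = ((I + D) + D)*(2 - 1*1) + 1 = ((D + I) + D)*(2 - 1) + 1 = (I + 2*D)*1 + 1 = (I + 2*D) + 1 = 1 + I + 2*D)
(-116 - 3087) + G(-21, B(-3)) = (-116 - 3087) + (1 - 21 + 2*(2*(-3)/(-1 - 3))) = -3203 + (1 - 21 + 2*(2*(-3)/(-4))) = -3203 + (1 - 21 + 2*(2*(-3)*(-¼))) = -3203 + (1 - 21 + 2*(3/2)) = -3203 + (1 - 21 + 3) = -3203 - 17 = -3220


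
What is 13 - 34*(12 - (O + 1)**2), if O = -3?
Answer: -259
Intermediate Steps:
13 - 34*(12 - (O + 1)**2) = 13 - 34*(12 - (-3 + 1)**2) = 13 - 34*(12 - 1*(-2)**2) = 13 - 34*(12 - 1*4) = 13 - 34*(12 - 4) = 13 - 34*8 = 13 - 272 = -259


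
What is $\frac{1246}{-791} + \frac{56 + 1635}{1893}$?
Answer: $- \frac{145871}{213909} \approx -0.68193$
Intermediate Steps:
$\frac{1246}{-791} + \frac{56 + 1635}{1893} = 1246 \left(- \frac{1}{791}\right) + 1691 \cdot \frac{1}{1893} = - \frac{178}{113} + \frac{1691}{1893} = - \frac{145871}{213909}$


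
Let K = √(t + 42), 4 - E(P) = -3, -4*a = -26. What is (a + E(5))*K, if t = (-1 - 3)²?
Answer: 27*√58/2 ≈ 102.81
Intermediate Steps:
a = 13/2 (a = -¼*(-26) = 13/2 ≈ 6.5000)
E(P) = 7 (E(P) = 4 - 1*(-3) = 4 + 3 = 7)
t = 16 (t = (-4)² = 16)
K = √58 (K = √(16 + 42) = √58 ≈ 7.6158)
(a + E(5))*K = (13/2 + 7)*√58 = 27*√58/2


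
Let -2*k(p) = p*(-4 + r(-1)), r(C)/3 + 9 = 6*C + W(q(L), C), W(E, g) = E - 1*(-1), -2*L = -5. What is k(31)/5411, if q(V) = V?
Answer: 341/3092 ≈ 0.11028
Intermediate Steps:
L = 5/2 (L = -1/2*(-5) = 5/2 ≈ 2.5000)
W(E, g) = 1 + E (W(E, g) = E + 1 = 1 + E)
r(C) = -33/2 + 18*C (r(C) = -27 + 3*(6*C + (1 + 5/2)) = -27 + 3*(6*C + 7/2) = -27 + 3*(7/2 + 6*C) = -27 + (21/2 + 18*C) = -33/2 + 18*C)
k(p) = 77*p/4 (k(p) = -p*(-4 + (-33/2 + 18*(-1)))/2 = -p*(-4 + (-33/2 - 18))/2 = -p*(-4 - 69/2)/2 = -p*(-77)/(2*2) = -(-77)*p/4 = 77*p/4)
k(31)/5411 = ((77/4)*31)/5411 = (2387/4)*(1/5411) = 341/3092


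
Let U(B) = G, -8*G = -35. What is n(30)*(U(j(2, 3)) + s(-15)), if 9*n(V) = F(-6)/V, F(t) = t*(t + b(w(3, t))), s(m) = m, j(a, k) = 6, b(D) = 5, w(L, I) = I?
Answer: -17/72 ≈ -0.23611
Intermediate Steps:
G = 35/8 (G = -1/8*(-35) = 35/8 ≈ 4.3750)
F(t) = t*(5 + t) (F(t) = t*(t + 5) = t*(5 + t))
U(B) = 35/8
n(V) = 2/(3*V) (n(V) = ((-6*(5 - 6))/V)/9 = ((-6*(-1))/V)/9 = (6/V)/9 = 2/(3*V))
n(30)*(U(j(2, 3)) + s(-15)) = ((2/3)/30)*(35/8 - 15) = ((2/3)*(1/30))*(-85/8) = (1/45)*(-85/8) = -17/72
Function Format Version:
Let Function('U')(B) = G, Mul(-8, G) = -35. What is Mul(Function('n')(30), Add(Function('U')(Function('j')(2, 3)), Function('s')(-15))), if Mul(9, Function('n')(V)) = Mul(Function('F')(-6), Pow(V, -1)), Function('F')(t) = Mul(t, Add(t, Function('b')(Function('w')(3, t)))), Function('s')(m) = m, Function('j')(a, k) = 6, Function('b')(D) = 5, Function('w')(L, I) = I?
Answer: Rational(-17, 72) ≈ -0.23611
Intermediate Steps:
G = Rational(35, 8) (G = Mul(Rational(-1, 8), -35) = Rational(35, 8) ≈ 4.3750)
Function('F')(t) = Mul(t, Add(5, t)) (Function('F')(t) = Mul(t, Add(t, 5)) = Mul(t, Add(5, t)))
Function('U')(B) = Rational(35, 8)
Function('n')(V) = Mul(Rational(2, 3), Pow(V, -1)) (Function('n')(V) = Mul(Rational(1, 9), Mul(Mul(-6, Add(5, -6)), Pow(V, -1))) = Mul(Rational(1, 9), Mul(Mul(-6, -1), Pow(V, -1))) = Mul(Rational(1, 9), Mul(6, Pow(V, -1))) = Mul(Rational(2, 3), Pow(V, -1)))
Mul(Function('n')(30), Add(Function('U')(Function('j')(2, 3)), Function('s')(-15))) = Mul(Mul(Rational(2, 3), Pow(30, -1)), Add(Rational(35, 8), -15)) = Mul(Mul(Rational(2, 3), Rational(1, 30)), Rational(-85, 8)) = Mul(Rational(1, 45), Rational(-85, 8)) = Rational(-17, 72)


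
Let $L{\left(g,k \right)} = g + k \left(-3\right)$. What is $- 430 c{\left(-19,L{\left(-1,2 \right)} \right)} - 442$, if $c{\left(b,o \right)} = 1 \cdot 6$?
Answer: $-3022$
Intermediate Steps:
$L{\left(g,k \right)} = g - 3 k$
$c{\left(b,o \right)} = 6$
$- 430 c{\left(-19,L{\left(-1,2 \right)} \right)} - 442 = \left(-430\right) 6 - 442 = -2580 - 442 = -3022$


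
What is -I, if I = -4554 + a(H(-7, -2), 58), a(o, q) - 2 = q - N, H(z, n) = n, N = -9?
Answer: 4485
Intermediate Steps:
a(o, q) = 11 + q (a(o, q) = 2 + (q - 1*(-9)) = 2 + (q + 9) = 2 + (9 + q) = 11 + q)
I = -4485 (I = -4554 + (11 + 58) = -4554 + 69 = -4485)
-I = -1*(-4485) = 4485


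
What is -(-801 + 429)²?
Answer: -138384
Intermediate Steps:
-(-801 + 429)² = -1*(-372)² = -1*138384 = -138384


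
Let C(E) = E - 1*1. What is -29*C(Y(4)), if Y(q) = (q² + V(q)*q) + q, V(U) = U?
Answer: -1015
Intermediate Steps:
Y(q) = q + 2*q² (Y(q) = (q² + q*q) + q = (q² + q²) + q = 2*q² + q = q + 2*q²)
C(E) = -1 + E (C(E) = E - 1 = -1 + E)
-29*C(Y(4)) = -29*(-1 + 4*(1 + 2*4)) = -29*(-1 + 4*(1 + 8)) = -29*(-1 + 4*9) = -29*(-1 + 36) = -29*35 = -1015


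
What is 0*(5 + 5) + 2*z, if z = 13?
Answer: 26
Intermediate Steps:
0*(5 + 5) + 2*z = 0*(5 + 5) + 2*13 = 0*10 + 26 = 0 + 26 = 26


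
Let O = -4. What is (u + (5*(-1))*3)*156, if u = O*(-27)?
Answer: 14508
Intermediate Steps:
u = 108 (u = -4*(-27) = 108)
(u + (5*(-1))*3)*156 = (108 + (5*(-1))*3)*156 = (108 - 5*3)*156 = (108 - 15)*156 = 93*156 = 14508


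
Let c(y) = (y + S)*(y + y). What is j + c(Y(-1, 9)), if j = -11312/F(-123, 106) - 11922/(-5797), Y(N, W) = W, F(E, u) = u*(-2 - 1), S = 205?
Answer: 3585160426/921723 ≈ 3889.6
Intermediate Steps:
F(E, u) = -3*u (F(E, u) = u*(-3) = -3*u)
c(y) = 2*y*(205 + y) (c(y) = (y + 205)*(y + y) = (205 + y)*(2*y) = 2*y*(205 + y))
j = 34683430/921723 (j = -11312/((-3*106)) - 11922/(-5797) = -11312/(-318) - 11922*(-1/5797) = -11312*(-1/318) + 11922/5797 = 5656/159 + 11922/5797 = 34683430/921723 ≈ 37.629)
j + c(Y(-1, 9)) = 34683430/921723 + 2*9*(205 + 9) = 34683430/921723 + 2*9*214 = 34683430/921723 + 3852 = 3585160426/921723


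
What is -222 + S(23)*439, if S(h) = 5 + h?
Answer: 12070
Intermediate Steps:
-222 + S(23)*439 = -222 + (5 + 23)*439 = -222 + 28*439 = -222 + 12292 = 12070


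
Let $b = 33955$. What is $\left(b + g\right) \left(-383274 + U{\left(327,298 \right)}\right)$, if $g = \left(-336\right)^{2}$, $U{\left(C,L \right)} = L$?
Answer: $-56240408576$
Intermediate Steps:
$g = 112896$
$\left(b + g\right) \left(-383274 + U{\left(327,298 \right)}\right) = \left(33955 + 112896\right) \left(-383274 + 298\right) = 146851 \left(-382976\right) = -56240408576$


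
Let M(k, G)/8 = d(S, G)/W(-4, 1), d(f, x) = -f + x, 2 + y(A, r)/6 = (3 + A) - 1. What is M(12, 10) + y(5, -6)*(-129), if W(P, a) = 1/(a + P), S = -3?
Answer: -4182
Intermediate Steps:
y(A, r) = 6*A (y(A, r) = -12 + 6*((3 + A) - 1) = -12 + 6*(2 + A) = -12 + (12 + 6*A) = 6*A)
d(f, x) = x - f
W(P, a) = 1/(P + a)
M(k, G) = -72 - 24*G (M(k, G) = 8*((G - 1*(-3))/(1/(-4 + 1))) = 8*((G + 3)/(1/(-3))) = 8*((3 + G)/(-⅓)) = 8*((3 + G)*(-3)) = 8*(-9 - 3*G) = -72 - 24*G)
M(12, 10) + y(5, -6)*(-129) = (-72 - 24*10) + (6*5)*(-129) = (-72 - 240) + 30*(-129) = -312 - 3870 = -4182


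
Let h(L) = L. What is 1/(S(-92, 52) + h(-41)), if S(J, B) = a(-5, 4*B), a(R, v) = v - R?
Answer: 1/172 ≈ 0.0058140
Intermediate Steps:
S(J, B) = 5 + 4*B (S(J, B) = 4*B - 1*(-5) = 4*B + 5 = 5 + 4*B)
1/(S(-92, 52) + h(-41)) = 1/((5 + 4*52) - 41) = 1/((5 + 208) - 41) = 1/(213 - 41) = 1/172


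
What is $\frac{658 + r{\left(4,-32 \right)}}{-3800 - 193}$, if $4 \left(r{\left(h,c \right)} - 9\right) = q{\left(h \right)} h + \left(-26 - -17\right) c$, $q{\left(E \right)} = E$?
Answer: $- \frac{743}{3993} \approx -0.18608$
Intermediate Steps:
$r{\left(h,c \right)} = 9 - \frac{9 c}{4} + \frac{h^{2}}{4}$ ($r{\left(h,c \right)} = 9 + \frac{h h + \left(-26 - -17\right) c}{4} = 9 + \frac{h^{2} + \left(-26 + 17\right) c}{4} = 9 + \frac{h^{2} - 9 c}{4} = 9 - \left(- \frac{h^{2}}{4} + \frac{9 c}{4}\right) = 9 - \frac{9 c}{4} + \frac{h^{2}}{4}$)
$\frac{658 + r{\left(4,-32 \right)}}{-3800 - 193} = \frac{658 + \left(9 - -72 + \frac{4^{2}}{4}\right)}{-3800 - 193} = \frac{658 + \left(9 + 72 + \frac{1}{4} \cdot 16\right)}{-3993} = \left(658 + \left(9 + 72 + 4\right)\right) \left(- \frac{1}{3993}\right) = \left(658 + 85\right) \left(- \frac{1}{3993}\right) = 743 \left(- \frac{1}{3993}\right) = - \frac{743}{3993}$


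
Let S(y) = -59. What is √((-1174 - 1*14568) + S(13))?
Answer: I*√15801 ≈ 125.7*I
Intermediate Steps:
√((-1174 - 1*14568) + S(13)) = √((-1174 - 1*14568) - 59) = √((-1174 - 14568) - 59) = √(-15742 - 59) = √(-15801) = I*√15801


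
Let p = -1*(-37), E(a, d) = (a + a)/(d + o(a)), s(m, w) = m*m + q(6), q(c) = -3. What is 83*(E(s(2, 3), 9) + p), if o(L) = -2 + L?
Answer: 12367/4 ≈ 3091.8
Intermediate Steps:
s(m, w) = -3 + m² (s(m, w) = m*m - 3 = m² - 3 = -3 + m²)
E(a, d) = 2*a/(-2 + a + d) (E(a, d) = (a + a)/(d + (-2 + a)) = (2*a)/(-2 + a + d) = 2*a/(-2 + a + d))
p = 37
83*(E(s(2, 3), 9) + p) = 83*(2*(-3 + 2²)/(-2 + (-3 + 2²) + 9) + 37) = 83*(2*(-3 + 4)/(-2 + (-3 + 4) + 9) + 37) = 83*(2*1/(-2 + 1 + 9) + 37) = 83*(2*1/8 + 37) = 83*(2*1*(⅛) + 37) = 83*(¼ + 37) = 83*(149/4) = 12367/4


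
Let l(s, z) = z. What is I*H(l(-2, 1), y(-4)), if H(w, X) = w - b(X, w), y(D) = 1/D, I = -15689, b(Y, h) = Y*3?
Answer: -109823/4 ≈ -27456.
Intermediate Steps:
b(Y, h) = 3*Y
H(w, X) = w - 3*X
I*H(l(-2, 1), y(-4)) = -15689*(1 - 3/(-4)) = -15689*(1 - 3*(-1/4)) = -15689*(1 + 3/4) = -15689*7/4 = -109823/4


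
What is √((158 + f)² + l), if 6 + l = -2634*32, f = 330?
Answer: 5*√6154 ≈ 392.24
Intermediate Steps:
l = -84294 (l = -6 - 2634*32 = -6 - 84288 = -84294)
√((158 + f)² + l) = √((158 + 330)² - 84294) = √(488² - 84294) = √(238144 - 84294) = √153850 = 5*√6154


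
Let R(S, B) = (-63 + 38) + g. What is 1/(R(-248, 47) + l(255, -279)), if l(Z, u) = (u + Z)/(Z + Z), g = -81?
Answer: -85/9014 ≈ -0.0094298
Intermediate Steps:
l(Z, u) = (Z + u)/(2*Z) (l(Z, u) = (Z + u)/((2*Z)) = (Z + u)*(1/(2*Z)) = (Z + u)/(2*Z))
R(S, B) = -106 (R(S, B) = (-63 + 38) - 81 = -25 - 81 = -106)
1/(R(-248, 47) + l(255, -279)) = 1/(-106 + (½)*(255 - 279)/255) = 1/(-106 + (½)*(1/255)*(-24)) = 1/(-106 - 4/85) = 1/(-9014/85) = -85/9014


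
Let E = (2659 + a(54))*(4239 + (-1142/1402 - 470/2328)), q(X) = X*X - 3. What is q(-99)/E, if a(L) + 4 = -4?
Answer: 7994815272/9167269387067 ≈ 0.00087210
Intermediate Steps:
q(X) = -3 + X**2 (q(X) = X**2 - 3 = -3 + X**2)
a(L) = -8 (a(L) = -4 - 4 = -8)
E = 9167269387067/815964 (E = (2659 - 8)*(4239 + (-1142/1402 - 470/2328)) = 2651*(4239 + (-1142*1/1402 - 470*1/2328)) = 2651*(4239 + (-571/701 - 235/1164)) = 2651*(4239 - 829379/815964) = 2651*(3458042017/815964) = 9167269387067/815964 ≈ 1.1235e+7)
q(-99)/E = (-3 + (-99)**2)/(9167269387067/815964) = (-3 + 9801)*(815964/9167269387067) = 9798*(815964/9167269387067) = 7994815272/9167269387067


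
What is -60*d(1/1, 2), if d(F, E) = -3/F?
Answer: 180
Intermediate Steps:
-60*d(1/1, 2) = -(-180)/(1/1) = -(-180)/1 = -(-180) = -60*(-3) = 180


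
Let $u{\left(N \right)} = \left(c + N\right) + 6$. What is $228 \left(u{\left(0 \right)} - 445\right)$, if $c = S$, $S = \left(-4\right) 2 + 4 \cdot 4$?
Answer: $-98268$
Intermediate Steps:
$S = 8$ ($S = -8 + 16 = 8$)
$c = 8$
$u{\left(N \right)} = 14 + N$ ($u{\left(N \right)} = \left(8 + N\right) + 6 = 14 + N$)
$228 \left(u{\left(0 \right)} - 445\right) = 228 \left(\left(14 + 0\right) - 445\right) = 228 \left(14 - 445\right) = 228 \left(-431\right) = -98268$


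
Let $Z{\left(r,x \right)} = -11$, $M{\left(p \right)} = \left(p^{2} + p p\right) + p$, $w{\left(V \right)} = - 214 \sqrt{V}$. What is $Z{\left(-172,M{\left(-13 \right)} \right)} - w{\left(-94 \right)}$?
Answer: $-11 + 214 i \sqrt{94} \approx -11.0 + 2074.8 i$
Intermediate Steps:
$M{\left(p \right)} = p + 2 p^{2}$ ($M{\left(p \right)} = \left(p^{2} + p^{2}\right) + p = 2 p^{2} + p = p + 2 p^{2}$)
$Z{\left(-172,M{\left(-13 \right)} \right)} - w{\left(-94 \right)} = -11 - - 214 \sqrt{-94} = -11 - - 214 i \sqrt{94} = -11 + 214 i \sqrt{94}$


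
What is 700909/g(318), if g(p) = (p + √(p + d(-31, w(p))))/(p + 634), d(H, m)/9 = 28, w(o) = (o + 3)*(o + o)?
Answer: 35365064504/16759 - 333632684*√570/50277 ≈ 1.9518e+6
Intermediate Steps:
w(o) = 2*o*(3 + o) (w(o) = (3 + o)*(2*o) = 2*o*(3 + o))
d(H, m) = 252 (d(H, m) = 9*28 = 252)
g(p) = (p + √(252 + p))/(634 + p) (g(p) = (p + √(p + 252))/(p + 634) = (p + √(252 + p))/(634 + p))
700909/g(318) = 700909/(((318 + √(252 + 318))/(634 + 318))) = 700909/(((318 + √570)/952)) = 700909/(159/476 + √570/952)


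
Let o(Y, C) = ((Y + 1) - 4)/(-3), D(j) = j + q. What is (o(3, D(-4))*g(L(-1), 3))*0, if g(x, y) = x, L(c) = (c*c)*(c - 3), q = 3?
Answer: 0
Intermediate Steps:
L(c) = c²*(-3 + c)
D(j) = 3 + j (D(j) = j + 3 = 3 + j)
o(Y, C) = 1 - Y/3 (o(Y, C) = ((1 + Y) - 4)*(-⅓) = (-3 + Y)*(-⅓) = 1 - Y/3)
(o(3, D(-4))*g(L(-1), 3))*0 = ((1 - ⅓*3)*((-1)²*(-3 - 1)))*0 = ((1 - 1)*(1*(-4)))*0 = (0*(-4))*0 = 0*0 = 0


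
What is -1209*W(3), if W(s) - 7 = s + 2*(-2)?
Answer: -7254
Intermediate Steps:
W(s) = 3 + s (W(s) = 7 + (s + 2*(-2)) = 7 + (s - 4) = 7 + (-4 + s) = 3 + s)
-1209*W(3) = -1209*(3 + 3) = -1209*6 = -7254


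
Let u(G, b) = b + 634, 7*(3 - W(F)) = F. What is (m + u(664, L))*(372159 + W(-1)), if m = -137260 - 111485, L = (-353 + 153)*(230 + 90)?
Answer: -813091289985/7 ≈ -1.1616e+11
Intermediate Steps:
W(F) = 3 - F/7
L = -64000 (L = -200*320 = -64000)
m = -248745
u(G, b) = 634 + b
(m + u(664, L))*(372159 + W(-1)) = (-248745 + (634 - 64000))*(372159 + (3 - ⅐*(-1))) = (-248745 - 63366)*(372159 + (3 + ⅐)) = -312111*(372159 + 22/7) = -312111*2605135/7 = -813091289985/7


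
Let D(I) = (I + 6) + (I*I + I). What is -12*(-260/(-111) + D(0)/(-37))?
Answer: -968/37 ≈ -26.162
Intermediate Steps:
D(I) = 6 + I² + 2*I (D(I) = (6 + I) + (I² + I) = (6 + I) + (I + I²) = 6 + I² + 2*I)
-12*(-260/(-111) + D(0)/(-37)) = -12*(-260/(-111) + (6 + 0² + 2*0)/(-37)) = -12*(-260*(-1/111) + (6 + 0 + 0)*(-1/37)) = -12*(260/111 + 6*(-1/37)) = -12*(260/111 - 6/37) = -12*242/111 = -968/37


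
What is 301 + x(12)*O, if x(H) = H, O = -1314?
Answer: -15467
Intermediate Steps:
301 + x(12)*O = 301 + 12*(-1314) = 301 - 15768 = -15467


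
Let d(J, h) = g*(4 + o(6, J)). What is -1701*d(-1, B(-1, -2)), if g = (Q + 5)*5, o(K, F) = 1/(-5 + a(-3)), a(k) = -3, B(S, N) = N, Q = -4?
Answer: -263655/8 ≈ -32957.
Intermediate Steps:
o(K, F) = -1/8 (o(K, F) = 1/(-5 - 3) = 1/(-8) = -1/8)
g = 5 (g = (-4 + 5)*5 = 1*5 = 5)
d(J, h) = 155/8 (d(J, h) = 5*(4 - 1/8) = 5*(31/8) = 155/8)
-1701*d(-1, B(-1, -2)) = -1701*155/8 = -263655/8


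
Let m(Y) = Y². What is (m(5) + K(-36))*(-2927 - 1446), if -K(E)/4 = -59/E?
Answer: -725918/9 ≈ -80658.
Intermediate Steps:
K(E) = 236/E (K(E) = -(-236)/E = 236/E)
(m(5) + K(-36))*(-2927 - 1446) = (5² + 236/(-36))*(-2927 - 1446) = (25 + 236*(-1/36))*(-4373) = (25 - 59/9)*(-4373) = (166/9)*(-4373) = -725918/9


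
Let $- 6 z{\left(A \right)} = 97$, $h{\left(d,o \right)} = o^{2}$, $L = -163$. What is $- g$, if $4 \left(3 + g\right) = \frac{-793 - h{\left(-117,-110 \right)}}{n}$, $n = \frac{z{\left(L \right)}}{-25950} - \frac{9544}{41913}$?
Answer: $- \frac{2336668158012}{164659471} \approx -14191.0$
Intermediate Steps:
$z{\left(A \right)} = - \frac{97}{6}$ ($z{\left(A \right)} = \left(- \frac{1}{6}\right) 97 = - \frac{97}{6}$)
$n = - \frac{164659471}{725094900}$ ($n = - \frac{97}{6 \left(-25950\right)} - \frac{9544}{41913} = \left(- \frac{97}{6}\right) \left(- \frac{1}{25950}\right) - \frac{9544}{41913} = \frac{97}{155700} - \frac{9544}{41913} = - \frac{164659471}{725094900} \approx -0.22709$)
$g = \frac{2336668158012}{164659471}$ ($g = -3 + \frac{\left(-793 - \left(-110\right)^{2}\right) \frac{1}{- \frac{164659471}{725094900}}}{4} = -3 + \frac{\left(-793 - 12100\right) \left(- \frac{725094900}{164659471}\right)}{4} = -3 + \frac{\left(-12893\right) \left(- \frac{725094900}{164659471}\right)}{4} = -3 + \frac{1}{4} \cdot \frac{9348648545700}{164659471} = -3 + \frac{2337162136425}{164659471} = \frac{2336668158012}{164659471} \approx 14191.0$)
$- g = \left(-1\right) \frac{2336668158012}{164659471} = - \frac{2336668158012}{164659471}$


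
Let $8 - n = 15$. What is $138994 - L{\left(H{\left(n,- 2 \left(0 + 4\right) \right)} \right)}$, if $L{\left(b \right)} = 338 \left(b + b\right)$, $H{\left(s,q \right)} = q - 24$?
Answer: $160626$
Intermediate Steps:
$n = -7$ ($n = 8 - 15 = -7$)
$H{\left(s,q \right)} = -24 + q$
$L{\left(b \right)} = 676 b$ ($L{\left(b \right)} = 338 \cdot 2 b = 676 b$)
$138994 - L{\left(H{\left(n,- 2 \left(0 + 4\right) \right)} \right)} = 138994 - 676 \left(-24 - 2 \left(0 + 4\right)\right) = 138994 - 676 \left(-24 - 8\right) = 138994 - 676 \left(-32\right) = 138994 - -21632 = 138994 + 21632 = 160626$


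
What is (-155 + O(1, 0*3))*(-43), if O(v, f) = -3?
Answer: 6794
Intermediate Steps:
(-155 + O(1, 0*3))*(-43) = (-155 - 3)*(-43) = -158*(-43) = 6794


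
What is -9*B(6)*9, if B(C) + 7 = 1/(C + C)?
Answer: 2241/4 ≈ 560.25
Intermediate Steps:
B(C) = -7 + 1/(2*C) (B(C) = -7 + 1/(C + C) = -7 + 1/(2*C))
-9*B(6)*9 = -9*(-7 + (½)/6)*9 = -9*(-7 + (½)*(⅙))*9 = -9*(-7 + 1/12)*9 = -9*(-83/12)*9 = (249/4)*9 = 2241/4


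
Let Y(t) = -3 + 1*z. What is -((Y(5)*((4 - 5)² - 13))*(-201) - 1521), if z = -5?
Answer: 20817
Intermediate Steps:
Y(t) = -8 (Y(t) = -3 + 1*(-5) = -3 - 5 = -8)
-((Y(5)*((4 - 5)² - 13))*(-201) - 1521) = -(-8*((4 - 5)² - 13)*(-201) - 1521) = -(-8*((-1)² - 13)*(-201) - 1521) = -(-8*(1 - 13)*(-201) - 1521) = -(-8*(-12)*(-201) - 1521) = -(96*(-201) - 1521) = -(-19296 - 1521) = -1*(-20817) = 20817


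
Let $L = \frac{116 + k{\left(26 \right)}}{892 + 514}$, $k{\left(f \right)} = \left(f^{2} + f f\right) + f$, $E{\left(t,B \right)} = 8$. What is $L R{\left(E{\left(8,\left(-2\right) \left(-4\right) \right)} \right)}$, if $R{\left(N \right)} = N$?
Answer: $\frac{5976}{703} \approx 8.5007$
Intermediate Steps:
$k{\left(f \right)} = f + 2 f^{2}$ ($k{\left(f \right)} = \left(f^{2} + f^{2}\right) + f = 2 f^{2} + f = f + 2 f^{2}$)
$L = \frac{747}{703}$ ($L = \frac{116 + 26 \left(1 + 2 \cdot 26\right)}{892 + 514} = \frac{116 + 26 \left(1 + 52\right)}{1406} = \left(116 + 26 \cdot 53\right) \frac{1}{1406} = \left(116 + 1378\right) \frac{1}{1406} = 1494 \cdot \frac{1}{1406} = \frac{747}{703} \approx 1.0626$)
$L R{\left(E{\left(8,\left(-2\right) \left(-4\right) \right)} \right)} = \frac{747}{703} \cdot 8 = \frac{5976}{703}$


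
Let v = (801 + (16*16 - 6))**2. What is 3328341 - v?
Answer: 2223740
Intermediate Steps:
v = 1104601 (v = (801 + (256 - 6))**2 = (801 + 250)**2 = 1051**2 = 1104601)
3328341 - v = 3328341 - 1*1104601 = 3328341 - 1104601 = 2223740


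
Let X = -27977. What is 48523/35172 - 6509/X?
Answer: 1586462519/984007044 ≈ 1.6122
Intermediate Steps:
48523/35172 - 6509/X = 48523/35172 - 6509/(-27977) = 48523*(1/35172) - 6509*(-1/27977) = 48523/35172 + 6509/27977 = 1586462519/984007044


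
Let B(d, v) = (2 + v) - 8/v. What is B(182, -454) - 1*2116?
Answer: -582932/227 ≈ -2568.0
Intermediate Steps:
B(d, v) = 2 + v - 8/v (B(d, v) = (2 + v) - 8/v = 2 + v - 8/v)
B(182, -454) - 1*2116 = (2 - 454 - 8/(-454)) - 1*2116 = (2 - 454 - 8*(-1/454)) - 2116 = (2 - 454 + 4/227) - 2116 = -102600/227 - 2116 = -582932/227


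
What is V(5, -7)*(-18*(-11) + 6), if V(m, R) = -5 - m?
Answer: -2040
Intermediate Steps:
V(5, -7)*(-18*(-11) + 6) = (-5 - 1*5)*(-18*(-11) + 6) = (-5 - 5)*(198 + 6) = -10*204 = -2040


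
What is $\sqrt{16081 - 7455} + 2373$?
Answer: $2373 + \sqrt{8626} \approx 2465.9$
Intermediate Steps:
$\sqrt{16081 - 7455} + 2373 = \sqrt{8626} + 2373 = 2373 + \sqrt{8626}$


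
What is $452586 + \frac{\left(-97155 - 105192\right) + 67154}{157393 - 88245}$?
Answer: $\frac{31295281535}{69148} \approx 4.5258 \cdot 10^{5}$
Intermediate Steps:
$452586 + \frac{\left(-97155 - 105192\right) + 67154}{157393 - 88245} = 452586 + \frac{\left(-97155 - 105192\right) + 67154}{69148} = 452586 + \left(-202347 + 67154\right) \frac{1}{69148} = 452586 - \frac{135193}{69148} = \frac{31295281535}{69148}$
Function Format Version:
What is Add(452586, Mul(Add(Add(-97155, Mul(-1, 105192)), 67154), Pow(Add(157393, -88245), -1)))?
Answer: Rational(31295281535, 69148) ≈ 4.5258e+5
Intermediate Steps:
Add(452586, Mul(Add(Add(-97155, Mul(-1, 105192)), 67154), Pow(Add(157393, -88245), -1))) = Add(452586, Mul(Add(Add(-97155, -105192), 67154), Pow(69148, -1))) = Add(452586, Mul(Add(-202347, 67154), Rational(1, 69148))) = Add(452586, Mul(-135193, Rational(1, 69148))) = Add(452586, Rational(-135193, 69148)) = Rational(31295281535, 69148)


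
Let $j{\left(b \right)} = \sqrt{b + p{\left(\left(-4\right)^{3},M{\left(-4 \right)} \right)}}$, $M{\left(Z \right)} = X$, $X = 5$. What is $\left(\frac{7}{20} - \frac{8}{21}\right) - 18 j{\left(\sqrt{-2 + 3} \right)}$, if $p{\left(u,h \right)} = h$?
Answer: $- \frac{13}{420} - 18 \sqrt{6} \approx -44.122$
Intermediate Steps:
$M{\left(Z \right)} = 5$
$j{\left(b \right)} = \sqrt{5 + b}$ ($j{\left(b \right)} = \sqrt{b + 5} = \sqrt{5 + b}$)
$\left(\frac{7}{20} - \frac{8}{21}\right) - 18 j{\left(\sqrt{-2 + 3} \right)} = \left(\frac{7}{20} - \frac{8}{21}\right) - 18 \sqrt{5 + \sqrt{-2 + 3}} = \left(7 \cdot \frac{1}{20} - \frac{8}{21}\right) - 18 \sqrt{5 + \sqrt{1}} = \left(\frac{7}{20} - \frac{8}{21}\right) - 18 \sqrt{5 + 1} = - \frac{13}{420} - 18 \sqrt{6}$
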